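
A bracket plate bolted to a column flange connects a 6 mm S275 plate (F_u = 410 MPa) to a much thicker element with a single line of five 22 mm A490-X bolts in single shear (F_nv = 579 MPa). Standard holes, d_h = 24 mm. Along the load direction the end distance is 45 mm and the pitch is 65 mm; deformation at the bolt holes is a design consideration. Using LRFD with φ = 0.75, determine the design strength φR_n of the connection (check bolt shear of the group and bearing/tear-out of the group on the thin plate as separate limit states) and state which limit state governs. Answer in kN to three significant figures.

436 kN (bearing governs)

Bolt shear: A_b = π·22²/4 = 380.1 mm²; R_n = 579 × 380.1 × 5 × 1 / 1000 = 1100 kN → 0.75 × 1100 = 825 kN.
Bearing (1.2 l_c t F_u ≤ 2.4 d t F_u): upper limit = 2.4·22·6·410 / 1000 = 129.9 kN.
  Edge l_c = 45 − 24/2 = 33 → r_n = 97.42 kN; interior l_c = 65 − 24 = 41 → r_n = 121 kN.
  R_n,bearing = 1·97.42 + 4·121 = 581.5 kN → 0.75 × 581.5 = 436 kN.
Bearing governs: 436 kN.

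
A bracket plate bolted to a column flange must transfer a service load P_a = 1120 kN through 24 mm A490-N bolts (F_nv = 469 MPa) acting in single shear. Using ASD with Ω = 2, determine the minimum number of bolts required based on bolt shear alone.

A_b = π·24²/4 = 452.4 mm².
Per-bolt allowable strength R_n/Ω = 469 × 452.4 × 1 / 1000 / 2 = 106.1 kN.
n ≥ 1120 / 106.1 = 10.56 → use 11 bolts.

11 bolts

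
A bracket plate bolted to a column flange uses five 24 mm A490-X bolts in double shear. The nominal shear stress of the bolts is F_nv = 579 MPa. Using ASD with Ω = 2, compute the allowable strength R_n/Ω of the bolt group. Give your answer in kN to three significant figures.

A_b = π × 24² / 4 = 452.4 mm².
R_n = F_nv · A_b · n · n_s = 579 × 452.4 × 5 × 2 / 1000 = 2619 kN.
Allowable strength R_n/Ω = 2619 / 2 = 1310 kN.

1310 kN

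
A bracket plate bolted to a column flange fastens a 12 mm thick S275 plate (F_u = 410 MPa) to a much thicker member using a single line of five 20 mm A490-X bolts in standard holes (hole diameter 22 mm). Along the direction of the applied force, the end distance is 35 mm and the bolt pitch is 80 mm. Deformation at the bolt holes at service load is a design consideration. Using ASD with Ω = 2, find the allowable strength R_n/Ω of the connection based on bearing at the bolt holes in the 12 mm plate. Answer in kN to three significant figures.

543 kN

Per bolt r_n = 1.2 l_c t F_u ≤ 2.4 d t F_u; upper limit = 2.4 × 20 × 12 × 410 / 1000 = 236.2 kN.
Edge bolt: l_c = 35 − 22/2 = 24 mm → 1.2 × 24 × 12 × 410 / 1000 = 141.7 → r_n = 141.7 kN.
Interior bolts: l_c = 80 − 22 = 58 mm → 1.2 × 58 × 12 × 410 / 1000 = 342.4 → r_n = 236.2 kN.
R_n = 1 × 141.7 + 4 × 236.2 = 1086 kN.
Allowable strength R_n/Ω = 1086 / 2 = 543 kN.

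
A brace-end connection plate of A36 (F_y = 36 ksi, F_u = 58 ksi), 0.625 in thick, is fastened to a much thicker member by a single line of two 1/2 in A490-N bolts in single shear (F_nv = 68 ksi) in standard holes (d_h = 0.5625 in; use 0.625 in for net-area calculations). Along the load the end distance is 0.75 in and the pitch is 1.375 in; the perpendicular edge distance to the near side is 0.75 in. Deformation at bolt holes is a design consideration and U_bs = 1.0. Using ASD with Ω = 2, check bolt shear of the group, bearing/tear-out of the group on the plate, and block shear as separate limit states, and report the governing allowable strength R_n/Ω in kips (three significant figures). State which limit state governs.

Bolt shear: A_b = π·0.5²/4 = 0.1963 in²; R_n = 68 × 0.1963 × 2 × 1 = 26.7 kips → 26.7 / 2 = 13.4 kips.
Bearing: edge l_c = 0.4688, r_n = 20.39 kips; interior l_c = 0.8125, r_n = 35.34 kips; R_n = 20.39 + 1·35.34 = 55.73 kips → 27.9 kips.
Block shear: A_gv = 1.328, A_nv = 0.7422, A_nt = 0.2734 in²; R_n = min(0.6F_uA_nv, 0.6F_yA_gv) + U_bs·F_u·A_nt = 41.69 kips → 20.8 kips.
Bolt shear governs: 13.4 kips.

13.4 kips (bolt shear governs)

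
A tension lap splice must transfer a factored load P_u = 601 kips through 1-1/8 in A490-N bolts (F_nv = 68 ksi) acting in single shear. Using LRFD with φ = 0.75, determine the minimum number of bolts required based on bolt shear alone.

12 bolts

A_b = π·1.125²/4 = 0.994 in².
Per-bolt design strength φR_n = 0.75 × 68 × 0.994 × 1 = 50.69 kips.
n ≥ 601 / 50.69 = 11.86 → use 12 bolts.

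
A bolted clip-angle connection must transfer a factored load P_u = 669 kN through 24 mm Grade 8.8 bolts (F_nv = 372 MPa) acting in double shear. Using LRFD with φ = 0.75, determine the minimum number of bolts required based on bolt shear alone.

3 bolts

A_b = π·24²/4 = 452.4 mm².
Per-bolt design strength φR_n = 0.75 × 372 × 452.4 × 2 / 1000 = 252.4 kN.
n ≥ 669 / 252.4 = 2.65 → use 3 bolts.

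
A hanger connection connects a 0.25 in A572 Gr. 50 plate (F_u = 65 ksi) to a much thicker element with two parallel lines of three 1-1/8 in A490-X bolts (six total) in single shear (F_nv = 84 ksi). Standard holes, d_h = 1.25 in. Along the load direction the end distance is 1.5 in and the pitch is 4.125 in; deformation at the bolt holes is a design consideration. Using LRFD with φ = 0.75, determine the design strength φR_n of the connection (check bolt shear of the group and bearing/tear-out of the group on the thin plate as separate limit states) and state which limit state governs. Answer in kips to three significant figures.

157 kips (bearing governs)

Bolt shear: A_b = π·1.125²/4 = 0.994 in²; R_n = 84 × 0.994 × 6 × 1 = 501 kips → 0.75 × 501 = 376 kips.
Bearing (1.2 l_c t F_u ≤ 2.4 d t F_u): upper limit = 2.4·1.125·0.25·65 = 43.87 kips.
  Edge l_c = 1.5 − 1.25/2 = 0.875 → r_n = 17.06 kips; interior l_c = 4.125 − 1.25 = 2.875 → r_n = 43.87 kips.
  R_n,bearing = 2·17.06 + 4·43.87 = 209.6 kips → 0.75 × 209.6 = 157 kips.
Bearing governs: 157 kips.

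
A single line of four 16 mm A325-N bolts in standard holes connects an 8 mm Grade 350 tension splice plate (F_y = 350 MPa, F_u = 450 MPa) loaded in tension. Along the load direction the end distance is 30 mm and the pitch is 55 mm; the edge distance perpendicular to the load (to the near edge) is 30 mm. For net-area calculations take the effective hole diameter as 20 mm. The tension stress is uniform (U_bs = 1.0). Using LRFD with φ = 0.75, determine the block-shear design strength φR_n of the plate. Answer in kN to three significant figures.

256 kN

Shear plane L_v = 30 + 3·55 = 195 mm; A_gv = 195 × 8 = 1560 mm².
A_nv = (195 − 3.5·20) × 8 = 1000 mm².
A_nt = (30 − 0.5·20) × 8 = 160 mm².
0.6 F_u A_nv = 270 kN; 0.6 F_y A_gv = 327.6 kN → shear rupture governs the shear term.
R_n = 270 + 1.0 × 450 × 160 / 1000 = 342 kN.
Design strength φR_n = 0.75 × 342 = 256 kN.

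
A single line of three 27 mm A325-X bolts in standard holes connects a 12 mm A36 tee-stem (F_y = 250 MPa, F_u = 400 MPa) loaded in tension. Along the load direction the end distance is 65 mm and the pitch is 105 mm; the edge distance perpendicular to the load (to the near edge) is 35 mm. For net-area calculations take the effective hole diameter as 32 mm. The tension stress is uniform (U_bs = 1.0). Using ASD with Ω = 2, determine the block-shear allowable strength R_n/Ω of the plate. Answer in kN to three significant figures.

293 kN

Shear plane L_v = 65 + 2·105 = 275 mm; A_gv = 275 × 12 = 3300 mm².
A_nv = (275 − 2.5·32) × 12 = 2340 mm².
A_nt = (35 − 0.5·32) × 12 = 228 mm².
0.6 F_u A_nv = 561.6 kN; 0.6 F_y A_gv = 495 kN → shear yielding governs the shear term.
R_n = 495 + 1.0 × 400 × 228 / 1000 = 586.2 kN.
Allowable strength R_n/Ω = 586.2 / 2 = 293 kN.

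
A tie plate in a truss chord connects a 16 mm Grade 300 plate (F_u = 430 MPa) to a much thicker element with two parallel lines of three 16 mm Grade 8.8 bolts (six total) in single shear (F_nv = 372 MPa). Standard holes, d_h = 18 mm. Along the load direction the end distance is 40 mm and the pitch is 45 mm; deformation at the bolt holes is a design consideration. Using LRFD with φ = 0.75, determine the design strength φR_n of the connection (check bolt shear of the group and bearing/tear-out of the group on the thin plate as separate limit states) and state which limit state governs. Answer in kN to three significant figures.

337 kN (bolt shear governs)

Bolt shear: A_b = π·16²/4 = 201.1 mm²; R_n = 372 × 201.1 × 6 × 1 / 1000 = 448.8 kN → 0.75 × 448.8 = 337 kN.
Bearing (1.2 l_c t F_u ≤ 2.4 d t F_u): upper limit = 2.4·16·16·430 / 1000 = 264.2 kN.
  Edge l_c = 40 − 18/2 = 31 → r_n = 255.9 kN; interior l_c = 45 − 18 = 27 → r_n = 222.9 kN.
  R_n,bearing = 2·255.9 + 4·222.9 = 1404 kN → 0.75 × 1404 = 1050 kN.
Bolt shear governs: 337 kN.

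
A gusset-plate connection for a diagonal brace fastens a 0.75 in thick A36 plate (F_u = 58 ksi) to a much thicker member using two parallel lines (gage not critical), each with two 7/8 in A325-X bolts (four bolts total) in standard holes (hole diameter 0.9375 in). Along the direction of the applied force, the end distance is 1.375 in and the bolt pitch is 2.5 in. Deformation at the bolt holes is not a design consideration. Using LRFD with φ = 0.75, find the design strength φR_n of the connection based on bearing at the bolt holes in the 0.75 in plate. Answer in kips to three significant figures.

242 kips

Per bolt r_n = 1.5 l_c t F_u ≤ 3.0 d t F_u; upper limit = 3.0 × 0.875 × 0.75 × 58 = 114.2 kips.
Edge bolt: l_c = 1.375 − 0.9375/2 = 0.9062 in → 1.5 × 0.9062 × 0.75 × 58 = 59.13 → r_n = 59.13 kips.
Interior bolts: l_c = 2.5 − 0.9375 = 1.562 in → 1.5 × 1.562 × 0.75 × 58 = 102 → r_n = 102 kips.
R_n = 2 × 59.13 + 2 × 102 = 322.2 kips.
Design strength φR_n = 0.75 × 322.2 = 242 kips.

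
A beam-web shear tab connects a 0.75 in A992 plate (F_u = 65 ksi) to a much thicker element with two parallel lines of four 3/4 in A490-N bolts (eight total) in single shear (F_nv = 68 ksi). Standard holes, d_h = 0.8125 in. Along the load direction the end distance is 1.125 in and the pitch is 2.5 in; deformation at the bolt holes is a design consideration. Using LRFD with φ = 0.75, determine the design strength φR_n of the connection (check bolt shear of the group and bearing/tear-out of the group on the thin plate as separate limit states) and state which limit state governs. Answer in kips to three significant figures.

180 kips (bolt shear governs)

Bolt shear: A_b = π·0.75²/4 = 0.4418 in²; R_n = 68 × 0.4418 × 8 × 1 = 240.3 kips → 0.75 × 240.3 = 180 kips.
Bearing (1.2 l_c t F_u ≤ 2.4 d t F_u): upper limit = 2.4·0.75·0.75·65 = 87.75 kips.
  Edge l_c = 1.125 − 0.8125/2 = 0.7188 → r_n = 42.05 kips; interior l_c = 2.5 − 0.8125 = 1.688 → r_n = 87.75 kips.
  R_n,bearing = 2·42.05 + 6·87.75 = 610.6 kips → 0.75 × 610.6 = 458 kips.
Bolt shear governs: 180 kips.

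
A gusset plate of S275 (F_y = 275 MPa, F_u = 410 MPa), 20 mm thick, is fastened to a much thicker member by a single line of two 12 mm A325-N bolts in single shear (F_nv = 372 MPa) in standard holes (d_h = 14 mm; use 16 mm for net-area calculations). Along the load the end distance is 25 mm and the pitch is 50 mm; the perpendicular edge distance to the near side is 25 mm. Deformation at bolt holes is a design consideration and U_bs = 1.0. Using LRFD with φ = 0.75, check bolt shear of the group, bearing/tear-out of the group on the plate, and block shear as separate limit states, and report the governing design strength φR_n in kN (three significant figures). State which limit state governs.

Bolt shear: A_b = π·12²/4 = 113.1 mm²; R_n = 372 × 113.1 × 2 × 1 / 1000 = 84.14 kN → 0.75 × 84.14 = 63.1 kN.
Bearing: edge l_c = 18, r_n = 177.1 kN; interior l_c = 36, r_n = 236.2 kN; R_n = 177.1 + 1·236.2 = 413.3 kN → 310 kN.
Block shear: A_gv = 1500, A_nv = 1020, A_nt = 340 mm²; R_n = min(0.6F_uA_nv, 0.6F_yA_gv) + U_bs·F_u·A_nt = 386.9 kN → 290 kN.
Bolt shear governs: 63.1 kN.

63.1 kN (bolt shear governs)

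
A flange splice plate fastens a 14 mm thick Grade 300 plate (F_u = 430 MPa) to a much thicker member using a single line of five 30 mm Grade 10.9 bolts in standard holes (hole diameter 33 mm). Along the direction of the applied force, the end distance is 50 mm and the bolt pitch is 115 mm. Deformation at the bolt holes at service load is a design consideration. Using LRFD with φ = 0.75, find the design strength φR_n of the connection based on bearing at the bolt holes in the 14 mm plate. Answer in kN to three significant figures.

Per bolt r_n = 1.2 l_c t F_u ≤ 2.4 d t F_u; upper limit = 2.4 × 30 × 14 × 430 / 1000 = 433.4 kN.
Edge bolt: l_c = 50 − 33/2 = 33.5 mm → 1.2 × 33.5 × 14 × 430 / 1000 = 242 → r_n = 242 kN.
Interior bolts: l_c = 115 − 33 = 82 mm → 1.2 × 82 × 14 × 430 / 1000 = 592.4 → r_n = 433.4 kN.
R_n = 1 × 242 + 4 × 433.4 = 1976 kN.
Design strength φR_n = 0.75 × 1976 = 1480 kN.

1480 kN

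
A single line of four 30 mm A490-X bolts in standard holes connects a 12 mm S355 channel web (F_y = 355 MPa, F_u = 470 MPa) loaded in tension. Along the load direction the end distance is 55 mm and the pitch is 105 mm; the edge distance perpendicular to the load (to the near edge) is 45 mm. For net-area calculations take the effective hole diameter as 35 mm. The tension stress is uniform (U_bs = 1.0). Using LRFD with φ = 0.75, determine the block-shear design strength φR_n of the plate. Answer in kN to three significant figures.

Shear plane L_v = 55 + 3·105 = 370 mm; A_gv = 370 × 12 = 4440 mm².
A_nv = (370 − 3.5·35) × 12 = 2970 mm².
A_nt = (45 − 0.5·35) × 12 = 330 mm².
0.6 F_u A_nv = 837.5 kN; 0.6 F_y A_gv = 945.7 kN → shear rupture governs the shear term.
R_n = 837.5 + 1.0 × 470 × 330 / 1000 = 992.6 kN.
Design strength φR_n = 0.75 × 992.6 = 744 kN.

744 kN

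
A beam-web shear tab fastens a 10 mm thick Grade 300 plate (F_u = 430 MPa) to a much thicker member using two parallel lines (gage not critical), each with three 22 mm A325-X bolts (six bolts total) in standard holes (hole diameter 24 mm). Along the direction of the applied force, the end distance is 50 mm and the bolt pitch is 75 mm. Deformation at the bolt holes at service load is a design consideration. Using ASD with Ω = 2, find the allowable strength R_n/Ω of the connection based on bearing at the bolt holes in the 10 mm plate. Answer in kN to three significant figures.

650 kN

Per bolt r_n = 1.2 l_c t F_u ≤ 2.4 d t F_u; upper limit = 2.4 × 22 × 10 × 430 / 1000 = 227 kN.
Edge bolt: l_c = 50 − 24/2 = 38 mm → 1.2 × 38 × 10 × 430 / 1000 = 196.1 → r_n = 196.1 kN.
Interior bolts: l_c = 75 − 24 = 51 mm → 1.2 × 51 × 10 × 430 / 1000 = 263.2 → r_n = 227 kN.
R_n = 2 × 196.1 + 4 × 227 = 1300 kN.
Allowable strength R_n/Ω = 1300 / 2 = 650 kN.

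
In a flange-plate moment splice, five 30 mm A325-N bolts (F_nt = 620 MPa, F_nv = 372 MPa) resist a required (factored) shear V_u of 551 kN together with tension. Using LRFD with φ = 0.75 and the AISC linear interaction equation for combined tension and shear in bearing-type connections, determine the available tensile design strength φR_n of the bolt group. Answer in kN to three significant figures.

A_b = π·30²/4 = 706.9 mm²; f_rv = 551 × 1000 / (5 × 706.9) = 155.9 MPa.
F'_nt = 1.3 F_nt − (F_nt / φF_nv) f_rv = 1.3·620 − (620/(0.75·372))·155.9 = 459.6 MPa, capped at F_nt → F'_nt = 459.6 MPa.
R_n = F'_nt · A_b · n = 459.6 × 706.9 × 5 / 1000 = 1624 kN.
Design strength φR_n = 0.75 × 1624 = 1220 kN.

1220 kN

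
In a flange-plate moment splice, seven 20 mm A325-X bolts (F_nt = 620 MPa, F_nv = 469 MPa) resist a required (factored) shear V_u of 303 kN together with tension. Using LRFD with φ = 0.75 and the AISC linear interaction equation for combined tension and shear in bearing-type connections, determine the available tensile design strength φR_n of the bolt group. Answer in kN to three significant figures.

929 kN

A_b = π·20²/4 = 314.2 mm²; f_rv = 303 × 1000 / (7 × 314.2) = 137.8 MPa.
F'_nt = 1.3 F_nt − (F_nt / φF_nv) f_rv = 1.3·620 − (620/(0.75·469))·137.8 = 563.1 MPa, capped at F_nt → F'_nt = 563.1 MPa.
R_n = F'_nt · A_b · n = 563.1 × 314.2 × 7 / 1000 = 1238 kN.
Design strength φR_n = 0.75 × 1238 = 929 kN.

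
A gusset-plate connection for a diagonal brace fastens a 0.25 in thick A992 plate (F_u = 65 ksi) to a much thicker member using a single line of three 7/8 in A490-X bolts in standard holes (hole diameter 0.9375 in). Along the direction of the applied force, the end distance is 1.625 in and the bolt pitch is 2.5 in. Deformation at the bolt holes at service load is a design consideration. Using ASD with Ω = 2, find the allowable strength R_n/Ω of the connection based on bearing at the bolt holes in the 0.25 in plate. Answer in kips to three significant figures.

Per bolt r_n = 1.2 l_c t F_u ≤ 2.4 d t F_u; upper limit = 2.4 × 0.875 × 0.25 × 65 = 34.12 kips.
Edge bolt: l_c = 1.625 − 0.9375/2 = 1.156 in → 1.2 × 1.156 × 0.25 × 65 = 22.55 → r_n = 22.55 kips.
Interior bolts: l_c = 2.5 − 0.9375 = 1.562 in → 1.2 × 1.562 × 0.25 × 65 = 30.47 → r_n = 30.47 kips.
R_n = 1 × 22.55 + 2 × 30.47 = 83.48 kips.
Allowable strength R_n/Ω = 83.48 / 2 = 41.7 kips.

41.7 kips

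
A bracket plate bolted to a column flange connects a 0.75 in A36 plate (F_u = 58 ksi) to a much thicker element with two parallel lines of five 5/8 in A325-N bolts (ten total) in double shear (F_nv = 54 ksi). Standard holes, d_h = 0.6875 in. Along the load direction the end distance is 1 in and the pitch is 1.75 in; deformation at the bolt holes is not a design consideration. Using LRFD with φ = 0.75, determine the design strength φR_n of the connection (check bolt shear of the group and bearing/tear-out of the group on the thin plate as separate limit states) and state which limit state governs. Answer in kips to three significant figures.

249 kips (bolt shear governs)

Bolt shear: A_b = π·0.625²/4 = 0.3068 in²; R_n = 54 × 0.3068 × 10 × 2 = 331.3 kips → 0.75 × 331.3 = 249 kips.
Bearing (1.5 l_c t F_u ≤ 3.0 d t F_u): upper limit = 3.0·0.625·0.75·58 = 81.56 kips.
  Edge l_c = 1 − 0.6875/2 = 0.6562 → r_n = 42.82 kips; interior l_c = 1.75 − 0.6875 = 1.062 → r_n = 69.33 kips.
  R_n,bearing = 2·42.82 + 8·69.33 = 640.3 kips → 0.75 × 640.3 = 480 kips.
Bolt shear governs: 249 kips.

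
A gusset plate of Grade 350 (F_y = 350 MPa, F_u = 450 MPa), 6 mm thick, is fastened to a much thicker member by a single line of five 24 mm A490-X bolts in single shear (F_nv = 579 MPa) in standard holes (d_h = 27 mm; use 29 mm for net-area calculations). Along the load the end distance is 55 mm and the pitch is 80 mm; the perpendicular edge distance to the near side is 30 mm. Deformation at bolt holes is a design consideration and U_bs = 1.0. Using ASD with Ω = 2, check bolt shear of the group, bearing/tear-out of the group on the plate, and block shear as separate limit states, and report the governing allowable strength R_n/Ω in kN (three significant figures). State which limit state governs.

Bolt shear: A_b = π·24²/4 = 452.4 mm²; R_n = 579 × 452.4 × 5 × 1 / 1000 = 1310 kN → 1310 / 2 = 655 kN.
Bearing: edge l_c = 41.5, r_n = 134.5 kN; interior l_c = 53, r_n = 155.5 kN; R_n = 134.5 + 4·155.5 = 756.5 kN → 378 kN.
Block shear: A_gv = 2250, A_nv = 1467, A_nt = 93 mm²; R_n = min(0.6F_uA_nv, 0.6F_yA_gv) + U_bs·F_u·A_nt = 437.9 kN → 219 kN.
Block shear governs: 219 kN.

219 kN (block shear governs)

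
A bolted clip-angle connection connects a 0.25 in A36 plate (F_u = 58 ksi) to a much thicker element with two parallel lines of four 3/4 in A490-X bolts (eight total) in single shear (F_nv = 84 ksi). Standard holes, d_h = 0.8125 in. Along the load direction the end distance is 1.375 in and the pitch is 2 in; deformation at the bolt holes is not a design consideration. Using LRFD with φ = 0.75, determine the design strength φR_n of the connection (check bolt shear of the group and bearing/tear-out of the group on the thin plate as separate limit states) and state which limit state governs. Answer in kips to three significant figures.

Bolt shear: A_b = π·0.75²/4 = 0.4418 in²; R_n = 84 × 0.4418 × 8 × 1 = 296.9 kips → 0.75 × 296.9 = 223 kips.
Bearing (1.5 l_c t F_u ≤ 3.0 d t F_u): upper limit = 3.0·0.75·0.25·58 = 32.62 kips.
  Edge l_c = 1.375 − 0.8125/2 = 0.9688 → r_n = 21.07 kips; interior l_c = 2 − 0.8125 = 1.188 → r_n = 25.83 kips.
  R_n,bearing = 2·21.07 + 6·25.83 = 197.1 kips → 0.75 × 197.1 = 148 kips.
Bearing governs: 148 kips.

148 kips (bearing governs)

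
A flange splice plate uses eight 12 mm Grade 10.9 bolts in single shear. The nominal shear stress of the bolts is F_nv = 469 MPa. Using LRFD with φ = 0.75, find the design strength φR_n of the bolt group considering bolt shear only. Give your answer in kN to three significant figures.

A_b = π × 12² / 4 = 113.1 mm².
R_n = F_nv · A_b · n · n_s = 469 × 113.1 × 8 × 1 / 1000 = 424.3 kN.
Design strength φR_n = 0.75 × 424.3 = 318 kN.

318 kN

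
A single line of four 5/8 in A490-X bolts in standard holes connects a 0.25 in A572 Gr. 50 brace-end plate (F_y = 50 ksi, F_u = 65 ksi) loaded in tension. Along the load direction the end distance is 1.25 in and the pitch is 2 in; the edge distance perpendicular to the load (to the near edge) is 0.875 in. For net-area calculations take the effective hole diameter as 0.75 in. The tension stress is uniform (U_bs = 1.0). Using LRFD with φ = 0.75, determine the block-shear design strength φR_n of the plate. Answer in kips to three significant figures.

39.9 kips

Shear plane L_v = 1.25 + 3·2 = 7.25 in; A_gv = 7.25 × 0.25 = 1.812 in².
A_nv = (7.25 − 3.5·0.75) × 0.25 = 1.156 in².
A_nt = (0.875 − 0.5·0.75) × 0.25 = 0.125 in².
0.6 F_u A_nv = 45.09 kips; 0.6 F_y A_gv = 54.38 kips → shear rupture governs the shear term.
R_n = 45.09 + 1.0 × 65 × 0.125 = 53.22 kips.
Design strength φR_n = 0.75 × 53.22 = 39.9 kips.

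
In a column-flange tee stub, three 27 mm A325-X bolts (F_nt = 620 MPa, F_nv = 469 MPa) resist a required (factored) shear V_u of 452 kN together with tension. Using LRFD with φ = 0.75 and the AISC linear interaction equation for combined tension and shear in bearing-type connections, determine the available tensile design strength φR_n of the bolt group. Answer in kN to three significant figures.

A_b = π·27²/4 = 572.6 mm²; f_rv = 452 × 1000 / (3 × 572.6) = 263.1 MPa.
F'_nt = 1.3 F_nt − (F_nt / φF_nv) f_rv = 1.3·620 − (620/(0.75·469))·263.1 = 342.2 MPa, capped at F_nt → F'_nt = 342.2 MPa.
R_n = F'_nt · A_b · n = 342.2 × 572.6 × 3 / 1000 = 587.7 kN.
Design strength φR_n = 0.75 × 587.7 = 441 kN.

441 kN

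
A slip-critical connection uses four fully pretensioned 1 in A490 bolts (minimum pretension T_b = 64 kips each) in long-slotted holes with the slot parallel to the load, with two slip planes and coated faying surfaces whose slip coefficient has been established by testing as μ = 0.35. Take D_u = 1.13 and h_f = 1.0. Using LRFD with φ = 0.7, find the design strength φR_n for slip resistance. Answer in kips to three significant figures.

142 kips

R_n = μ · D_u · h_f · T_b · n_s · n_b = 0.35 × 1.13 × 1.0 × 64 × 2 × 4 = 202.5 kips.
Design strength φR_n = 0.7 × 202.5 = 142 kips.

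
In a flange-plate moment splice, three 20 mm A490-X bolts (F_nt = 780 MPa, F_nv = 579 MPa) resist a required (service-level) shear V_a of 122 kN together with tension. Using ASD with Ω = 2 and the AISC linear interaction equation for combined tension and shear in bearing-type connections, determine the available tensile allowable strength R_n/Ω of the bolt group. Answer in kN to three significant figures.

313 kN

A_b = π·20²/4 = 314.2 mm²; f_rv = 122 × 1000 / (3 × 314.2) = 129.4 MPa.
F'_nt = 1.3 F_nt − (Ω F_nt / F_nv) f_rv = 1.3·780 − (2·780/579)·129.4 = 665.2 MPa, capped at F_nt → F'_nt = 665.2 MPa.
R_n = F'_nt · A_b · n = 665.2 × 314.2 × 3 / 1000 = 627 kN.
Allowable strength R_n/Ω = 627 / 2 = 313 kN.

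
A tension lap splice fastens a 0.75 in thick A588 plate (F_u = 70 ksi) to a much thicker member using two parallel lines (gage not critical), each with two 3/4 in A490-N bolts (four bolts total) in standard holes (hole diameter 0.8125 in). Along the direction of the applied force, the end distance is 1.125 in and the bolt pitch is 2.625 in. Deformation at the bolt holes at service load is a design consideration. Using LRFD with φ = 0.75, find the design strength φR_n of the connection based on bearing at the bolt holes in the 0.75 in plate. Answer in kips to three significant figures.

210 kips

Per bolt r_n = 1.2 l_c t F_u ≤ 2.4 d t F_u; upper limit = 2.4 × 0.75 × 0.75 × 70 = 94.5 kips.
Edge bolt: l_c = 1.125 − 0.8125/2 = 0.7188 in → 1.2 × 0.7188 × 0.75 × 70 = 45.28 → r_n = 45.28 kips.
Interior bolts: l_c = 2.625 − 0.8125 = 1.812 in → 1.2 × 1.812 × 0.75 × 70 = 114.2 → r_n = 94.5 kips.
R_n = 2 × 45.28 + 2 × 94.5 = 279.6 kips.
Design strength φR_n = 0.75 × 279.6 = 210 kips.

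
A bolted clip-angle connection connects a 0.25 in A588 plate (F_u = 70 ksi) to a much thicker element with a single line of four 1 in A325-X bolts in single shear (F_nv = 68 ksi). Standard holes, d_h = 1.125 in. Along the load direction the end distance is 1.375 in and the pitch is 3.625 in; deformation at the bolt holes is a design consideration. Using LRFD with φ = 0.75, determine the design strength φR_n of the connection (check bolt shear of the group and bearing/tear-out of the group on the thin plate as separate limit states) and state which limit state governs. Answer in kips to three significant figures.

Bolt shear: A_b = π·1²/4 = 0.7854 in²; R_n = 68 × 0.7854 × 4 × 1 = 213.6 kips → 0.75 × 213.6 = 160 kips.
Bearing (1.2 l_c t F_u ≤ 2.4 d t F_u): upper limit = 2.4·1·0.25·70 = 42 kips.
  Edge l_c = 1.375 − 1.125/2 = 0.8125 → r_n = 17.06 kips; interior l_c = 3.625 − 1.125 = 2.5 → r_n = 42 kips.
  R_n,bearing = 1·17.06 + 3·42 = 143.1 kips → 0.75 × 143.1 = 107 kips.
Bearing governs: 107 kips.

107 kips (bearing governs)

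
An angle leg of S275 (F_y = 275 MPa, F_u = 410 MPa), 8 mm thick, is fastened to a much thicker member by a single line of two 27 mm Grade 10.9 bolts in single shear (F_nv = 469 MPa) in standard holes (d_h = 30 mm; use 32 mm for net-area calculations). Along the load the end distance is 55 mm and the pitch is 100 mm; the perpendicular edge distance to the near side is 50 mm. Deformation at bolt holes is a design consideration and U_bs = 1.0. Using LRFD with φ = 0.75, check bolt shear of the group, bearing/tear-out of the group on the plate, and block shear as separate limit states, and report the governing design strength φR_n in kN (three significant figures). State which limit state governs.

Bolt shear: A_b = π·27²/4 = 572.6 mm²; R_n = 469 × 572.6 × 2 × 1 / 1000 = 537.1 kN → 0.75 × 537.1 = 403 kN.
Bearing: edge l_c = 40, r_n = 157.4 kN; interior l_c = 70, r_n = 212.5 kN; R_n = 157.4 + 1·212.5 = 370 kN → 277 kN.
Block shear: A_gv = 1240, A_nv = 856, A_nt = 272 mm²; R_n = min(0.6F_uA_nv, 0.6F_yA_gv) + U_bs·F_u·A_nt = 316.1 kN → 237 kN.
Block shear governs: 237 kN.

237 kN (block shear governs)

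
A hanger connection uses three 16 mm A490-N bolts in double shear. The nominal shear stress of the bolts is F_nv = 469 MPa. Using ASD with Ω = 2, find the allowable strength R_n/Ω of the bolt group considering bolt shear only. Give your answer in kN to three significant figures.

A_b = π × 16² / 4 = 201.1 mm².
R_n = F_nv · A_b · n · n_s = 469 × 201.1 × 3 × 2 / 1000 = 565.8 kN.
Allowable strength R_n/Ω = 565.8 / 2 = 283 kN.

283 kN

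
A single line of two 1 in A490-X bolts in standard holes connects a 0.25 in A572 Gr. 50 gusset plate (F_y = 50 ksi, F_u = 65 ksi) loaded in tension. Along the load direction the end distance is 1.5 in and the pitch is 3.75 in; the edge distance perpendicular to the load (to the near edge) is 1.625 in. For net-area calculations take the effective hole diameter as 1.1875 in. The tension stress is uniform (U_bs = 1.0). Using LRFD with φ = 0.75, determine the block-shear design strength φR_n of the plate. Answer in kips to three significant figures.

Shear plane L_v = 1.5 + 1·3.75 = 5.25 in; A_gv = 5.25 × 0.25 = 1.312 in².
A_nv = (5.25 − 1.5·1.1875) × 0.25 = 0.8672 in².
A_nt = (1.625 − 0.5·1.1875) × 0.25 = 0.2578 in².
0.6 F_u A_nv = 33.82 kips; 0.6 F_y A_gv = 39.38 kips → shear rupture governs the shear term.
R_n = 33.82 + 1.0 × 65 × 0.2578 = 50.58 kips.
Design strength φR_n = 0.75 × 50.58 = 37.9 kips.

37.9 kips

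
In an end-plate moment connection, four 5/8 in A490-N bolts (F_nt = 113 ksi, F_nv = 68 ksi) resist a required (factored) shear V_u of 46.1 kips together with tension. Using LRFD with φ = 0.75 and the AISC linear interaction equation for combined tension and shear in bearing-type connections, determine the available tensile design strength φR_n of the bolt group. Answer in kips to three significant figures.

A_b = π·0.625²/4 = 0.3068 in²; f_rv = 46.1 / (4 × 0.3068) = 37.57 ksi.
F'_nt = 1.3 F_nt − (F_nt / φF_nv) f_rv = 1.3·113 − (113/(0.75·68))·37.57 = 63.67 ksi, capped at F_nt → F'_nt = 63.67 ksi.
R_n = F'_nt · A_b · n = 63.67 × 0.3068 × 4 = 78.13 kips.
Design strength φR_n = 0.75 × 78.13 = 58.6 kips.

58.6 kips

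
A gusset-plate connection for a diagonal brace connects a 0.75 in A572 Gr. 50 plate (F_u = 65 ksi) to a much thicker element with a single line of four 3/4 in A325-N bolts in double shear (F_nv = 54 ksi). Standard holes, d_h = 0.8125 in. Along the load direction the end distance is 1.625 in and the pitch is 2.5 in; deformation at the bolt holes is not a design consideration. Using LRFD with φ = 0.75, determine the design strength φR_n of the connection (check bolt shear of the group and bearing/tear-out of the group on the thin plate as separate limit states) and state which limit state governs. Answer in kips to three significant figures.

143 kips (bolt shear governs)

Bolt shear: A_b = π·0.75²/4 = 0.4418 in²; R_n = 54 × 0.4418 × 4 × 2 = 190.9 kips → 0.75 × 190.9 = 143 kips.
Bearing (1.5 l_c t F_u ≤ 3.0 d t F_u): upper limit = 3.0·0.75·0.75·65 = 109.7 kips.
  Edge l_c = 1.625 − 0.8125/2 = 1.219 → r_n = 89.12 kips; interior l_c = 2.5 − 0.8125 = 1.688 → r_n = 109.7 kips.
  R_n,bearing = 1·89.12 + 3·109.7 = 418.2 kips → 0.75 × 418.2 = 314 kips.
Bolt shear governs: 143 kips.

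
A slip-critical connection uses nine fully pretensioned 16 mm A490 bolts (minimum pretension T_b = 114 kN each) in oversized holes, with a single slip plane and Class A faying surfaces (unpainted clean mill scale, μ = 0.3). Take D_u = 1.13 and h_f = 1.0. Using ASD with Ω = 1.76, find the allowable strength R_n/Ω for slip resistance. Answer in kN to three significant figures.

198 kN

R_n = μ · D_u · h_f · T_b · n_s · n_b = 0.3 × 1.13 × 1.0 × 114 × 1 × 9 = 347.8 kN.
Allowable strength R_n/Ω = 347.8 / 1.76 = 198 kN.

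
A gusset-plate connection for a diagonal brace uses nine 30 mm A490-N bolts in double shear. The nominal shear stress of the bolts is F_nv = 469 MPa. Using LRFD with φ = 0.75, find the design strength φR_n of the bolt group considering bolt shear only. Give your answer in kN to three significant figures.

4480 kN

A_b = π × 30² / 4 = 706.9 mm².
R_n = F_nv · A_b · n · n_s = 469 × 706.9 × 9 × 2 / 1000 = 5967 kN.
Design strength φR_n = 0.75 × 5967 = 4480 kN.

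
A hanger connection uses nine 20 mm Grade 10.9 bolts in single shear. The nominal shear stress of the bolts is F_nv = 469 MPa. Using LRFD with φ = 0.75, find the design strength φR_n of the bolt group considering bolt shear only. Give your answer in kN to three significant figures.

995 kN

A_b = π × 20² / 4 = 314.2 mm².
R_n = F_nv · A_b · n · n_s = 469 × 314.2 × 9 × 1 / 1000 = 1326 kN.
Design strength φR_n = 0.75 × 1326 = 995 kN.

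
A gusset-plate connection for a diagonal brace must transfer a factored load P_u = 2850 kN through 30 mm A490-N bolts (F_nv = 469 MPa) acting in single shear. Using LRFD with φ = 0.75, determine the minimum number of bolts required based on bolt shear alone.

A_b = π·30²/4 = 706.9 mm².
Per-bolt design strength φR_n = 0.75 × 469 × 706.9 × 1 / 1000 = 248.6 kN.
n ≥ 2850 / 248.6 = 11.46 → use 12 bolts.

12 bolts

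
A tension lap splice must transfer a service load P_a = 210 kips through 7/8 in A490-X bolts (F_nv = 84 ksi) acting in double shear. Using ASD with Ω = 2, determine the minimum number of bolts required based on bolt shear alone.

5 bolts

A_b = π·0.875²/4 = 0.6013 in².
Per-bolt allowable strength R_n/Ω = 84 × 0.6013 × 2 / 2 = 50.51 kips.
n ≥ 210 / 50.51 = 4.158 → use 5 bolts.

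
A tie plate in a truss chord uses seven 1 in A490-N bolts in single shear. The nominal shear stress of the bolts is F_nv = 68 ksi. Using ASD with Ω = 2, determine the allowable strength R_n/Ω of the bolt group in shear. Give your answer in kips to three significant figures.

A_b = π × 1² / 4 = 0.7854 in².
R_n = F_nv · A_b · n · n_s = 68 × 0.7854 × 7 × 1 = 373.8 kips.
Allowable strength R_n/Ω = 373.8 / 2 = 187 kips.

187 kips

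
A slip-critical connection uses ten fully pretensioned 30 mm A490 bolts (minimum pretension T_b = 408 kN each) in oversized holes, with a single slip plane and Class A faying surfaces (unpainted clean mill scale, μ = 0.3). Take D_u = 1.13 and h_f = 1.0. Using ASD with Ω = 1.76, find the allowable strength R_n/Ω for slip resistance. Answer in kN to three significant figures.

786 kN

R_n = μ · D_u · h_f · T_b · n_s · n_b = 0.3 × 1.13 × 1.0 × 408 × 1 × 10 = 1383 kN.
Allowable strength R_n/Ω = 1383 / 1.76 = 786 kN.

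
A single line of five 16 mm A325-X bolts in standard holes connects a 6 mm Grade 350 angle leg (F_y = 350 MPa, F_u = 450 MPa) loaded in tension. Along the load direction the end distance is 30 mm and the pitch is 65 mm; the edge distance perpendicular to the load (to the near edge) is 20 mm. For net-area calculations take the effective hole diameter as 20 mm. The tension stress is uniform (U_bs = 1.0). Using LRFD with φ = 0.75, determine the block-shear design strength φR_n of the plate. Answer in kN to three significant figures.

263 kN

Shear plane L_v = 30 + 4·65 = 290 mm; A_gv = 290 × 6 = 1740 mm².
A_nv = (290 − 4.5·20) × 6 = 1200 mm².
A_nt = (20 − 0.5·20) × 6 = 60 mm².
0.6 F_u A_nv = 324 kN; 0.6 F_y A_gv = 365.4 kN → shear rupture governs the shear term.
R_n = 324 + 1.0 × 450 × 60 / 1000 = 351 kN.
Design strength φR_n = 0.75 × 351 = 263 kN.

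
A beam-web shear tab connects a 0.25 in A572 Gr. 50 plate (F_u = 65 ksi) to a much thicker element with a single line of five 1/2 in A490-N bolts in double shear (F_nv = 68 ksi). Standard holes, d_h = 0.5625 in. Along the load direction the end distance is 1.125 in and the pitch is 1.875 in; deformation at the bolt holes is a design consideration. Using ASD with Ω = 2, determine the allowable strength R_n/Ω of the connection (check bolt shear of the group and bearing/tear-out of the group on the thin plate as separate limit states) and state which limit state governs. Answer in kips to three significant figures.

Bolt shear: A_b = π·0.5²/4 = 0.1963 in²; R_n = 68 × 0.1963 × 5 × 2 = 133.5 kips → 133.5 / 2 = 66.8 kips.
Bearing (1.2 l_c t F_u ≤ 2.4 d t F_u): upper limit = 2.4·0.5·0.25·65 = 19.5 kips.
  Edge l_c = 1.125 − 0.5625/2 = 0.8438 → r_n = 16.45 kips; interior l_c = 1.875 − 0.5625 = 1.312 → r_n = 19.5 kips.
  R_n,bearing = 1·16.45 + 4·19.5 = 94.45 kips → 94.45 / 2 = 47.2 kips.
Bearing governs: 47.2 kips.

47.2 kips (bearing governs)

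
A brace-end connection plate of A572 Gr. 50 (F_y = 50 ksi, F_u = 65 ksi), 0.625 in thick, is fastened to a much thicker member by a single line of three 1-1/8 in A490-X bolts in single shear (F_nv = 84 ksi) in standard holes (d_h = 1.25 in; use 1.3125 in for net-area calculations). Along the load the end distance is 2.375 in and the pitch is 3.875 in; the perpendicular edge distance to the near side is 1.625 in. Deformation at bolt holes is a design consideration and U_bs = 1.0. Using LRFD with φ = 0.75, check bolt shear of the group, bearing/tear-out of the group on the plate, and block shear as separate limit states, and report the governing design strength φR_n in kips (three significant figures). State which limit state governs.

155 kips (block shear governs)

Bolt shear: A_b = π·1.125²/4 = 0.994 in²; R_n = 84 × 0.994 × 3 × 1 = 250.5 kips → 0.75 × 250.5 = 188 kips.
Bearing: edge l_c = 1.75, r_n = 85.31 kips; interior l_c = 2.625, r_n = 109.7 kips; R_n = 85.31 + 2·109.7 = 304.7 kips → 229 kips.
Block shear: A_gv = 6.328, A_nv = 4.277, A_nt = 0.6055 in²; R_n = min(0.6F_uA_nv, 0.6F_yA_gv) + U_bs·F_u·A_nt = 206.2 kips → 155 kips.
Block shear governs: 155 kips.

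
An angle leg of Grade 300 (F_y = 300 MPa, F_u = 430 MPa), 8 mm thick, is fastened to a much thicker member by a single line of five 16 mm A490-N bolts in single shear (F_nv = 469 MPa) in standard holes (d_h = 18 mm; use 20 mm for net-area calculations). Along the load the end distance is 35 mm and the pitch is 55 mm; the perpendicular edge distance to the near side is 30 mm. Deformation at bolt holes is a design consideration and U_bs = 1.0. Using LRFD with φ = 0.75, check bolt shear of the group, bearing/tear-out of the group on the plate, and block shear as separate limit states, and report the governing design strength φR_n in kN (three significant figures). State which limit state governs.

307 kN (block shear governs)

Bolt shear: A_b = π·16²/4 = 201.1 mm²; R_n = 469 × 201.1 × 5 × 1 / 1000 = 471.5 kN → 0.75 × 471.5 = 354 kN.
Bearing: edge l_c = 26, r_n = 107.3 kN; interior l_c = 37, r_n = 132.1 kN; R_n = 107.3 + 4·132.1 = 635.7 kN → 477 kN.
Block shear: A_gv = 2040, A_nv = 1320, A_nt = 160 mm²; R_n = min(0.6F_uA_nv, 0.6F_yA_gv) + U_bs·F_u·A_nt = 409.4 kN → 307 kN.
Block shear governs: 307 kN.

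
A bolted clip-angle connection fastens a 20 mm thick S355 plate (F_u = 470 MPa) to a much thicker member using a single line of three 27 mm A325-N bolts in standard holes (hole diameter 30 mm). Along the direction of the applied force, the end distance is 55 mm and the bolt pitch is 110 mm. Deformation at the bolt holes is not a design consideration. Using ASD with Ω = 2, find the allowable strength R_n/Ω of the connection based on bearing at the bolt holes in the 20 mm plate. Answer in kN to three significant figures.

Per bolt r_n = 1.5 l_c t F_u ≤ 3.0 d t F_u; upper limit = 3.0 × 27 × 20 × 470 / 1000 = 761.4 kN.
Edge bolt: l_c = 55 − 30/2 = 40 mm → 1.5 × 40 × 20 × 470 / 1000 = 564 → r_n = 564 kN.
Interior bolts: l_c = 110 − 30 = 80 mm → 1.5 × 80 × 20 × 470 / 1000 = 1128 → r_n = 761.4 kN.
R_n = 1 × 564 + 2 × 761.4 = 2087 kN.
Allowable strength R_n/Ω = 2087 / 2 = 1040 kN.

1040 kN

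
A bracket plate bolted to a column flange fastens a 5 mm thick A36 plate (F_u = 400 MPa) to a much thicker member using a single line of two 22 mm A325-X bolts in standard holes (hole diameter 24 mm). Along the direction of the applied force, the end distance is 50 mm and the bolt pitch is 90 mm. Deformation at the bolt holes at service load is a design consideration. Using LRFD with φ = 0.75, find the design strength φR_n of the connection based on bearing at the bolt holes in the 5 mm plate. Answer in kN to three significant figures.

148 kN

Per bolt r_n = 1.2 l_c t F_u ≤ 2.4 d t F_u; upper limit = 2.4 × 22 × 5 × 400 / 1000 = 105.6 kN.
Edge bolt: l_c = 50 − 24/2 = 38 mm → 1.2 × 38 × 5 × 400 / 1000 = 91.2 → r_n = 91.2 kN.
Interior bolts: l_c = 90 − 24 = 66 mm → 1.2 × 66 × 5 × 400 / 1000 = 158.4 → r_n = 105.6 kN.
R_n = 1 × 91.2 + 1 × 105.6 = 196.8 kN.
Design strength φR_n = 0.75 × 196.8 = 148 kN.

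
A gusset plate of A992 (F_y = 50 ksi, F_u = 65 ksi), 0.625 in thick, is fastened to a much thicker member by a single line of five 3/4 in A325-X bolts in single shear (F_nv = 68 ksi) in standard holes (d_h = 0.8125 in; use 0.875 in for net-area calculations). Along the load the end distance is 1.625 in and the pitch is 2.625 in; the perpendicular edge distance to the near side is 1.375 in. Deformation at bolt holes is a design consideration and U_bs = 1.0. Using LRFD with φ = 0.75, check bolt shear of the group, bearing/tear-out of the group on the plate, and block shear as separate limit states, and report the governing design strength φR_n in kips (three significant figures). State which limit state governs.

Bolt shear: A_b = π·0.75²/4 = 0.4418 in²; R_n = 68 × 0.4418 × 5 × 1 = 150.2 kips → 0.75 × 150.2 = 113 kips.
Bearing: edge l_c = 1.219, r_n = 59.41 kips; interior l_c = 1.812, r_n = 73.12 kips; R_n = 59.41 + 4·73.12 = 351.9 kips → 264 kips.
Block shear: A_gv = 7.578, A_nv = 5.117, A_nt = 0.5859 in²; R_n = min(0.6F_uA_nv, 0.6F_yA_gv) + U_bs·F_u·A_nt = 237.7 kips → 178 kips.
Bolt shear governs: 113 kips.

113 kips (bolt shear governs)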